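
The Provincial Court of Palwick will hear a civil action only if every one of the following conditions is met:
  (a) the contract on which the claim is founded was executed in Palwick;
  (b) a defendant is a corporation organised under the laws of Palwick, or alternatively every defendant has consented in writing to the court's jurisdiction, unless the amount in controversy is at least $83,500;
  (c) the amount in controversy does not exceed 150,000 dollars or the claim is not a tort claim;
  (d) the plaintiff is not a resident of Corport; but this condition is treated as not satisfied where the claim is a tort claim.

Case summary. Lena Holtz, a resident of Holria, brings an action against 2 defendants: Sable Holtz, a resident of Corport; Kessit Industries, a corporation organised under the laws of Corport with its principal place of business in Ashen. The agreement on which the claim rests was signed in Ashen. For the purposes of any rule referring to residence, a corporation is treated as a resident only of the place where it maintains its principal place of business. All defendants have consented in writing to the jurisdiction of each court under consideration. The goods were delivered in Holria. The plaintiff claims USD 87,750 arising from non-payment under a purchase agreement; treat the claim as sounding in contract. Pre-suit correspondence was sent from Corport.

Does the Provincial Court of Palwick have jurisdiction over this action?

The Provincial Court of Palwick:
  (a) The contract was executed in Ashen, not Palwick. Not satisfied.
  (b) Every defendant has filed written consent, so one alternative holds. Satisfied.
  (c) The amount in controversy is 87,750 dollars, within the 150,000 dollars ceiling, which satisfies one of the alternatives. Condition met.
  (d) The plaintiff resides in Holria, which is not Corport. The exception is not triggered, since the claim is a contract claim, not a tort claim. Condition met.
  → The court lacks jurisdiction.

No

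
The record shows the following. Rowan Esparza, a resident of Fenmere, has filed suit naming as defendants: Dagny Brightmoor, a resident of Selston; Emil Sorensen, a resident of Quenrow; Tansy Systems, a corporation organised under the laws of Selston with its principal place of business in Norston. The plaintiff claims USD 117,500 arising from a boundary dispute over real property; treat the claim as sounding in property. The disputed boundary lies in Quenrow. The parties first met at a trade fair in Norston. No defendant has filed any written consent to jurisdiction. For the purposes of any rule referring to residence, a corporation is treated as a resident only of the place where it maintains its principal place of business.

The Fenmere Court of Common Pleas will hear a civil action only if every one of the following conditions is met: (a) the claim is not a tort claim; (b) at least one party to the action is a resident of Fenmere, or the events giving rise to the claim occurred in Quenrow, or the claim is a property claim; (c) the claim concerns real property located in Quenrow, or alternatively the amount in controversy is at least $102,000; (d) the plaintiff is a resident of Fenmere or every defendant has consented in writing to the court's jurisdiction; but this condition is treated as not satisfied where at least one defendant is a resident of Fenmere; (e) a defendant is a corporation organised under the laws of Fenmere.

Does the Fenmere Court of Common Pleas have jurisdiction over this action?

No

The Fenmere Court of Common Pleas:
  (a) The claim is a property claim, not a tort claim. Met.
  (b) Rowan Esparza resides in Fenmere, which satisfies one of the alternatives. Met.
  (c) The property lies in Quenrow — that alternative is enough. Condition met.
  (d) The plaintiff resides in Fenmere, so one alternative holds. The carve-out does not apply: no defendant resides in Fenmere (they reside in Selston, Quenrow, Norston). Met.
  (e) The corporate defendant(s) are organised in Selston, not Fenmere. Not met.
  → The court lacks jurisdiction.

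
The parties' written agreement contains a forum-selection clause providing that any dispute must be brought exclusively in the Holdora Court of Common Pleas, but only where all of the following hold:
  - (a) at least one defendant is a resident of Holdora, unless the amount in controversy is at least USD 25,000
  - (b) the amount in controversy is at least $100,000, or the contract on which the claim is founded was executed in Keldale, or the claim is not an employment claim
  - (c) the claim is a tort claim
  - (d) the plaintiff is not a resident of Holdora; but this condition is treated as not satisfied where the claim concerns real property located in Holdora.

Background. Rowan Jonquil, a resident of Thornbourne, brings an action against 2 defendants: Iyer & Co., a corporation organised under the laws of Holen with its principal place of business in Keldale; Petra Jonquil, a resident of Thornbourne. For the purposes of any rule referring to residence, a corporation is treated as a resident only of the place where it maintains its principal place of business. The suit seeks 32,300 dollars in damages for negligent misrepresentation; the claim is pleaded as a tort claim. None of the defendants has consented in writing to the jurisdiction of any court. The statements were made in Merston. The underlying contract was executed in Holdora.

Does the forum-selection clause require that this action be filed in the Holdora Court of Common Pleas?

The Holdora Court of Common Pleas:
  (a) No defendant resides in Holdora (they reside in Keldale, Thornbourne). The proviso rescues it, though: the amount in controversy is $32,300, which meets the USD 25,000 floor. Condition met.
  (b) The claim is a tort claim, not an employment claim, so one alternative holds. Satisfied.
  (c) The claim is a tort claim. Met.
  (d) The plaintiff resides in Thornbourne, which is not Holdora. The exception is not triggered, since the claim does not concern real property. Satisfied.
  → Forum clause is triggered.

Yes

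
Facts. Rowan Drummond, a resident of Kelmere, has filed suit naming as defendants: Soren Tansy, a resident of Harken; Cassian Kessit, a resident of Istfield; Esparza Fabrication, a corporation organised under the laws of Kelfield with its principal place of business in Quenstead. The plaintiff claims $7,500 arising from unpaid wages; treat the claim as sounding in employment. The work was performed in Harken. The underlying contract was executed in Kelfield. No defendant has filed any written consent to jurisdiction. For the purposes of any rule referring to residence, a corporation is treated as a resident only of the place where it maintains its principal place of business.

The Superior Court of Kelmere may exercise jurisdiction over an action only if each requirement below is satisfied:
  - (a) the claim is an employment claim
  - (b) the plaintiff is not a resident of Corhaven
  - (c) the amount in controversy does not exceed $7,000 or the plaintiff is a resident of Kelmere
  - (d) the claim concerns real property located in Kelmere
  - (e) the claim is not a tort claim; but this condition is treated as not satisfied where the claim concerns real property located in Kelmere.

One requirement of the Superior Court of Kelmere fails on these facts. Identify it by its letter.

(d)

The Superior Court of Kelmere:
  (a) The claim is an employment claim. Satisfied.
  (b) The plaintiff resides in Kelmere, which is not Corhaven. Met.
  (c) The plaintiff resides in Kelmere, so one alternative holds. Condition met.
  (d) The claim does not concern real property. Condition not met.
  (e) The claim is an employment claim, not a tort claim. The exception is not triggered, since the claim does not concern real property. Satisfied.
Only condition (d) fails.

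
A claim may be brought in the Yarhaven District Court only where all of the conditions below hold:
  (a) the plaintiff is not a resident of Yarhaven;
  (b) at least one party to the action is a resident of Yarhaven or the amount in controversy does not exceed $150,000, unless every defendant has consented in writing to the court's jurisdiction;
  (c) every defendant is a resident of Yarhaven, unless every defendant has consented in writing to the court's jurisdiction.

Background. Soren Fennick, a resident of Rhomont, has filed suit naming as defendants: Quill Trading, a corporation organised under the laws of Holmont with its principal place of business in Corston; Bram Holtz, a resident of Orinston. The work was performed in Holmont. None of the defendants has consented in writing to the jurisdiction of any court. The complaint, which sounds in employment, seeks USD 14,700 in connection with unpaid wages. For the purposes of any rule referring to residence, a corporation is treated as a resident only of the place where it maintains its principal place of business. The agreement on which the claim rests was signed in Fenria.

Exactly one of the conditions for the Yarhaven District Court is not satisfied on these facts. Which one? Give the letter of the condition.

(c)

The Yarhaven District Court:
  (a) The plaintiff resides in Rhomont, which is not Yarhaven. Condition met.
  (b) The amount in controversy is $14,700, within the $150,000 ceiling — that alternative is enough. Satisfied.
  (c) The defendants reside as follows — Quill Trading in Corston, Bram Holtz in Orinston — not all in Yarhaven. The proviso offers no rescue either, since no such written consent has been filed. Not satisfied.
Only condition (c) fails.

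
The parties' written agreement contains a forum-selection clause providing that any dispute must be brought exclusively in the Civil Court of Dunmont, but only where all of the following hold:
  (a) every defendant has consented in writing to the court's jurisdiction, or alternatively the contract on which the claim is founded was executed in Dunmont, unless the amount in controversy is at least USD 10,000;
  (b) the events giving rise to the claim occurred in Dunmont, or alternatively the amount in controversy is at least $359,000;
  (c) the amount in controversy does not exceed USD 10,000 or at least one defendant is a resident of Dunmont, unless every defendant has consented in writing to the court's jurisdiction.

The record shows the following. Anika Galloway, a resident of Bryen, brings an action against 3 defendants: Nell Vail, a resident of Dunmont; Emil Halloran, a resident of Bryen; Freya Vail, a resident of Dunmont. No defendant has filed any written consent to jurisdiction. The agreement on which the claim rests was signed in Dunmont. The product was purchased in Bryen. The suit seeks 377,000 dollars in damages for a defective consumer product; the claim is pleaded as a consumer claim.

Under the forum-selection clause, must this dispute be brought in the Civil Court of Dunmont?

The Civil Court of Dunmont:
  (a) The contract was executed in Dunmont, which satisfies one of the alternatives. Satisfied.
  (b) The amount in controversy is 377,000 dollars, which meets the USD 359,000 floor — that alternative is enough. Met.
  (c) Nell Vail resides in Dunmont, which satisfies one of the alternatives. Condition met.
  → Forum clause is triggered.

Yes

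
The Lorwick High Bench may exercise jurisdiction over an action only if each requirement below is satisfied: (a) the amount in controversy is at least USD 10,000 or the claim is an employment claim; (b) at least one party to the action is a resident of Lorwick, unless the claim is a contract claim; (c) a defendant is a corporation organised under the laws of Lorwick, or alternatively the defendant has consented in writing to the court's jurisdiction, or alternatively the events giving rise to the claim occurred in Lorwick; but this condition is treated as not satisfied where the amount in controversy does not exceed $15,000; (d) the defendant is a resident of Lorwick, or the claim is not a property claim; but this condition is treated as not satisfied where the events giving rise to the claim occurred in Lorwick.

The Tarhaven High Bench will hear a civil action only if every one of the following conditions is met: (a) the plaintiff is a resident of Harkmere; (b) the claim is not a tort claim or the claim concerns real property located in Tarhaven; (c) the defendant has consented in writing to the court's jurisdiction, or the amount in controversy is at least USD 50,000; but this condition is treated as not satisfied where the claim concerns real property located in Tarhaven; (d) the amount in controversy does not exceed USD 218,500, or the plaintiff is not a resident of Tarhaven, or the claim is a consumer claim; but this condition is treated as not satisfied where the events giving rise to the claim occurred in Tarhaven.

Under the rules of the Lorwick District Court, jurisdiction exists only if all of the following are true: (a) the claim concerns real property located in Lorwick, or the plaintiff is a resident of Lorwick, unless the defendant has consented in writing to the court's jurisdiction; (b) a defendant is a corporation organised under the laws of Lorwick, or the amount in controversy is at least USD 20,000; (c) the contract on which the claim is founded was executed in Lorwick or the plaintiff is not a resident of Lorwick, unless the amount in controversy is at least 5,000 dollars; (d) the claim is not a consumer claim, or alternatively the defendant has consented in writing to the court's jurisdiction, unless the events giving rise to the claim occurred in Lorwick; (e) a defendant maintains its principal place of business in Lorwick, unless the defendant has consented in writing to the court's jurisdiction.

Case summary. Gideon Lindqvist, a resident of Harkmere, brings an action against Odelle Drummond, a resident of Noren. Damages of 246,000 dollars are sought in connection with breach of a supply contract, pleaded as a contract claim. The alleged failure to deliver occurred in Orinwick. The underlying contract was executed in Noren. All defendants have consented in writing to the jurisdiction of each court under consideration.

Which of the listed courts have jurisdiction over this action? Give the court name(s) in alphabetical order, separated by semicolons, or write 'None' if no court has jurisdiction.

the Lorwick District Court; the Lorwick High Bench; the Tarhaven High Bench

The Lorwick High Bench:
  (a) The amount in controversy is USD 246,000, which meets the USD 10,000 floor, which satisfies one of the alternatives. Satisfied.
  (b) No party resides in Lorwick. But the claim is a contract claim, and the 'unless' clause therefore excuses the requirement. Met.
  (c) Every defendant has filed written consent, which satisfies one of the alternatives. And the carve-out is inapplicable — the amount in controversy is USD 246,000, above the $15,000 ceiling. Satisfied.
  (d) The claim is a contract claim, not a property claim, which satisfies one of the alternatives. And the carve-out is inapplicable — the operative events occurred in Orinwick, not Lorwick. Met.
  → All conditions met; jurisdiction exists.
The Tarhaven High Bench:
  (a) The plaintiff resides in Harkmere. Condition met.
  (b) The claim is a contract claim, not a tort claim, so this disjunct is met. Condition met.
  (c) Every defendant has filed written consent — that alternative is enough. And the carve-out is inapplicable — the claim does not concern real property. Condition met.
  (d) The plaintiff resides in Harkmere, which is not Tarhaven, so one alternative holds. And the carve-out is inapplicable — the operative events occurred in Orinwick, not Tarhaven. Satisfied.
  → The court has jurisdiction.
The Lorwick District Court:
  (a) The claim does not concern real property; the plaintiff resides in Harkmere, not Lorwick — no alternative holds. However, every defendant has filed written consent, so the 'unless' proviso supplies this condition. Condition met.
  (b) The amount in controversy is 246,000 dollars, which meets the USD 20,000 floor, which satisfies one of the alternatives. Satisfied.
  (c) The plaintiff resides in Harkmere, which is not Lorwick — that alternative is enough. Condition met.
  (d) The claim is a contract claim, not a consumer claim, so one alternative holds. Condition met.
  (e) No defendant is a corporation. The proviso rescues it, though: every defendant has filed written consent. Met.
  → Every requirement is satisfied — jurisdiction.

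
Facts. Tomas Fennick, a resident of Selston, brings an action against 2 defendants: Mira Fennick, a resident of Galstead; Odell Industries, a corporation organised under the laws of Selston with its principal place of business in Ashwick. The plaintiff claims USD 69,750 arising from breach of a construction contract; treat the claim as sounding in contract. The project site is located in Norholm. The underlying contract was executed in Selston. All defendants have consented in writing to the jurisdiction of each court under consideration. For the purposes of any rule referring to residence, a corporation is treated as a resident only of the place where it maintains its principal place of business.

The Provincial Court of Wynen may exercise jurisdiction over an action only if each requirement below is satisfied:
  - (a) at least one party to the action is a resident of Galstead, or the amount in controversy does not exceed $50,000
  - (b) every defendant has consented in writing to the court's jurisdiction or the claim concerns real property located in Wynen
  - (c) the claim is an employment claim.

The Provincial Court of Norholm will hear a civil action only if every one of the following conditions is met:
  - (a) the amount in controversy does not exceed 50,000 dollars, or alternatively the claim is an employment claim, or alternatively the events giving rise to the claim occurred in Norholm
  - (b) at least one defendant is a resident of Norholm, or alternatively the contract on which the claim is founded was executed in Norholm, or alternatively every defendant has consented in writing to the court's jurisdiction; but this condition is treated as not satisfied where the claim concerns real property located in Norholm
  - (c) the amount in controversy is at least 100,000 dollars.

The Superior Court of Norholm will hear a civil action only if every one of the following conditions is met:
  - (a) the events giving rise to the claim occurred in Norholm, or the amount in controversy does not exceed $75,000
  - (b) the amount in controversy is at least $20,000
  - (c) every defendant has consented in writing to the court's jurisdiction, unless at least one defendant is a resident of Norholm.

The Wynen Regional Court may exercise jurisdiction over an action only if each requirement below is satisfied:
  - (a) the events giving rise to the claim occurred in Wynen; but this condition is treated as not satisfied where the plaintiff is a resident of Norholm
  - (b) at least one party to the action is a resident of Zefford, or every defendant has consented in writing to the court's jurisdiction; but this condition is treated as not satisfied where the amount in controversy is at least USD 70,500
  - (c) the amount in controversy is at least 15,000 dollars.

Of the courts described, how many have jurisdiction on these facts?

1

The Provincial Court of Wynen:
  (a) Mira Fennick resides in Galstead — that alternative is enough. Met.
  (b) Every defendant has filed written consent — that alternative is enough. Condition met.
  (c) The claim is a contract claim, not an employment claim. Not met.
  → At least one condition fails; no jurisdiction.
The Provincial Court of Norholm:
  (a) The operative events occurred in Norholm, so this disjunct is met. Condition met.
  (b) Every defendant has filed written consent — that alternative is enough. And the carve-out is inapplicable — the claim does not concern real property. Satisfied.
  (c) The amount in controversy is $69,750, below the $100,000 floor. Condition not met.
  → The court lacks jurisdiction.
The Superior Court of Norholm:
  (a) The operative events occurred in Norholm, so one alternative holds. Satisfied.
  (b) The amount in controversy is 69,750 dollars, which meets the 20,000 dollars floor. Satisfied.
  (c) Every defendant has filed written consent. Condition met.
  → Jurisdiction lies.
The Wynen Regional Court:
  (a) The operative events occurred in Norholm, not Wynen. Fails.
  (b) Every defendant has filed written consent, which satisfies one of the alternatives. And the carve-out is inapplicable — the amount in controversy is $69,750, below the USD 70,500 floor. Condition met.
  (c) The amount in controversy is USD 69,750, which meets the $15,000 floor. Condition met.
  → The court lacks jurisdiction.
Courts with jurisdiction: the Superior Court of Norholm — 1 in total.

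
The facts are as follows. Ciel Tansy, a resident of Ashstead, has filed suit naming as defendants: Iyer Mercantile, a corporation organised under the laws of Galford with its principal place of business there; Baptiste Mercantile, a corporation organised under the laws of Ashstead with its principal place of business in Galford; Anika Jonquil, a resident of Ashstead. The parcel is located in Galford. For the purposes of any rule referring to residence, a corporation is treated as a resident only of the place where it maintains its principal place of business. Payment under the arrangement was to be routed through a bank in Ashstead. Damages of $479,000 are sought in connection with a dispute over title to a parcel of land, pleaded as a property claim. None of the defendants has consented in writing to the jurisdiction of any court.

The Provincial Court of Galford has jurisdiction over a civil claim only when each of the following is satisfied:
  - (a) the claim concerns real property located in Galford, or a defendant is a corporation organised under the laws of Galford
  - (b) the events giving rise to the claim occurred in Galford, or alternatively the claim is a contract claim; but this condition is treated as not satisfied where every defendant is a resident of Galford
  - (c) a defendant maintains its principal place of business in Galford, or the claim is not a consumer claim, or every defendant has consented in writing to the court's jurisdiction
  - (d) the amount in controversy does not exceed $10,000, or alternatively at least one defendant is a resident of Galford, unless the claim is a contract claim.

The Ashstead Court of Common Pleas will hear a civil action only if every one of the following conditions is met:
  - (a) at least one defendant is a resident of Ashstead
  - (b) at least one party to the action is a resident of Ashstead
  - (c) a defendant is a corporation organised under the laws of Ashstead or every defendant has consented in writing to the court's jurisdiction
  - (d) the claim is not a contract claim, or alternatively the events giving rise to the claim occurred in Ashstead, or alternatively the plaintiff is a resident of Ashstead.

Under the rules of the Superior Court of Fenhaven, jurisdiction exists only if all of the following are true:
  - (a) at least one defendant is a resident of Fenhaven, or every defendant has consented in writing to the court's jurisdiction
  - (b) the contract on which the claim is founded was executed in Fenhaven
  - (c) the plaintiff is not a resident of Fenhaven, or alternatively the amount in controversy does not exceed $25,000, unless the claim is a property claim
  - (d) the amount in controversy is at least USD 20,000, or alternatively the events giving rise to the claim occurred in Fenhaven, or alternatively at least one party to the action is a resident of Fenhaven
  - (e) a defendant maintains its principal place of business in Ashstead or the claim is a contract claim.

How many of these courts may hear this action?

2

The Provincial Court of Galford:
  (a) The property lies in Galford, so this disjunct is met. Satisfied.
  (b) The operative events occurred in Galford, so this disjunct is met. And the carve-out is inapplicable — the defendants reside as follows — Iyer Mercantile in Galford, Baptiste Mercantile in Galford, Anika Jonquil in Ashstead — not all in Galford. Condition met.
  (c) Iyer Mercantile has its principal place of business in Galford, so this disjunct is met. Met.
  (d) Iyer Mercantile resides in Galford, so one alternative holds. Satisfied.
  → Jurisdiction lies.
The Ashstead Court of Common Pleas:
  (a) Anika Jonquil resides in Ashstead. Condition met.
  (b) Ciel Tansy resides in Ashstead. Condition met.
  (c) Baptiste Mercantile is organised under the laws of Ashstead, so one alternative holds. Condition met.
  (d) The claim is a property claim, not a contract claim, so one alternative holds. Condition met.
  → Every requirement is satisfied — jurisdiction.
The Superior Court of Fenhaven:
  (a) No defendant resides in Fenhaven (they reside in Galford, Galford, Ashstead); no such written consent has been filed — every alternative fails. Not satisfied.
  (b) No contract (and hence no place of execution) is alleged. Fails.
  (c) The plaintiff resides in Ashstead, which is not Fenhaven, so this disjunct is met. Condition met.
  (d) The amount in controversy is USD 479,000, which meets the $20,000 floor, which satisfies one of the alternatives. Satisfied.
  (e) The corporate defendant(s) have their principal place of business in Galford, not Ashstead; the claim is a property claim, not a contract claim — no alternative holds. Condition not met.
  → The court lacks jurisdiction.
Courts with jurisdiction: the Provincial Court of Galford, the Ashstead Court of Common Pleas — 2 in total.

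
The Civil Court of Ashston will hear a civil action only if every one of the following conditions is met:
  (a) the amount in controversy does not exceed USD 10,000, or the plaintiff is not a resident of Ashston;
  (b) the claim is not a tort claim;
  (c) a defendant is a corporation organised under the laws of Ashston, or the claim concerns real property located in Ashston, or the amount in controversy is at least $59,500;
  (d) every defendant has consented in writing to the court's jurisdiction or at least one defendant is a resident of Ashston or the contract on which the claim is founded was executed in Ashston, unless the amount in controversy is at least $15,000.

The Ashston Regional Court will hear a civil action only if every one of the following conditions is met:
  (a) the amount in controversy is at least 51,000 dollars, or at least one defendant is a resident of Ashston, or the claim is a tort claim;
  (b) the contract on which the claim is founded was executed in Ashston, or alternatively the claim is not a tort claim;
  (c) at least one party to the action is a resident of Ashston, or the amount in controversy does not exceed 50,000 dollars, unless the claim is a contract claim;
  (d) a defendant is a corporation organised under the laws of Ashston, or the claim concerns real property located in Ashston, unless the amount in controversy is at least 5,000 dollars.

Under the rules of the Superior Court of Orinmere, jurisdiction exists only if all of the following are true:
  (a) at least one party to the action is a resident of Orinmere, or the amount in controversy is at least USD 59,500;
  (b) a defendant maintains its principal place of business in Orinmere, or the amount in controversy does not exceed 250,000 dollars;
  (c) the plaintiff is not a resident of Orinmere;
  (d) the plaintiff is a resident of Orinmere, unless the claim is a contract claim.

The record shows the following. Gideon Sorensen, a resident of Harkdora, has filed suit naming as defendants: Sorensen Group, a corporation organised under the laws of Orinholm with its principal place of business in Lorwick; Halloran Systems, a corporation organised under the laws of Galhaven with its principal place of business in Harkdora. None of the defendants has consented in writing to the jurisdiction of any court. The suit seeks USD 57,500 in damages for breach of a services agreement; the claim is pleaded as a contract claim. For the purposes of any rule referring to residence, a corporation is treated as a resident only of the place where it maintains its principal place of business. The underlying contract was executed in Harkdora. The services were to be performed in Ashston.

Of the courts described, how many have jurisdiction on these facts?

The Civil Court of Ashston:
  (a) The plaintiff resides in Harkdora, which is not Ashston — that alternative is enough. Satisfied.
  (b) The claim is a contract claim, not a tort claim. Condition met.
  (c) The corporate defendant(s) are organised in Galhaven, Orinholm, not Ashston; the claim does not concern real property; the amount in controversy is 57,500 dollars, below the USD 59,500 floor — no alternative holds. Not satisfied.
  (d) No such written consent has been filed; no defendant resides in Ashston (they reside in Lorwick, Harkdora); the contract was executed in Harkdora, not Ashston — none of the alternatives is met. But the amount in controversy is USD 57,500, which meets the 15,000 dollars floor, and the 'unless' clause therefore excuses the requirement. Satisfied.
  → At least one condition fails; no jurisdiction.
The Ashston Regional Court:
  (a) The amount in controversy is 57,500 dollars, which meets the USD 51,000 floor, so one alternative holds. Condition met.
  (b) The claim is a contract claim, not a tort claim — that alternative is enough. Condition met.
  (c) No party resides in Ashston; the amount in controversy is $57,500, above the 50,000 dollars ceiling — no alternative holds. However, the claim is a contract claim, so the 'unless' proviso supplies this condition. Met.
  (d) The corporate defendant(s) are organised in Galhaven, Orinholm, not Ashston; the claim does not concern real property — no alternative holds. But the amount in controversy is 57,500 dollars, which meets the USD 5,000 floor, and the 'unless' clause therefore excuses the requirement. Condition met.
  → The court has jurisdiction.
The Superior Court of Orinmere:
  (a) No party resides in Orinmere; the amount in controversy is $57,500, below the 59,500 dollars floor — every alternative fails. Not met.
  (b) The amount in controversy is USD 57,500, within the 250,000 dollars ceiling, which satisfies one of the alternatives. Condition met.
  (c) The plaintiff resides in Harkdora, which is not Orinmere. Condition met.
  (d) The plaintiff resides in Harkdora, not Orinmere. However, the claim is a contract claim, so the 'unless' proviso supplies this condition. Met.
  → Not every requirement is met — no jurisdiction.
Courts with jurisdiction: the Ashston Regional Court — 1 in total.

1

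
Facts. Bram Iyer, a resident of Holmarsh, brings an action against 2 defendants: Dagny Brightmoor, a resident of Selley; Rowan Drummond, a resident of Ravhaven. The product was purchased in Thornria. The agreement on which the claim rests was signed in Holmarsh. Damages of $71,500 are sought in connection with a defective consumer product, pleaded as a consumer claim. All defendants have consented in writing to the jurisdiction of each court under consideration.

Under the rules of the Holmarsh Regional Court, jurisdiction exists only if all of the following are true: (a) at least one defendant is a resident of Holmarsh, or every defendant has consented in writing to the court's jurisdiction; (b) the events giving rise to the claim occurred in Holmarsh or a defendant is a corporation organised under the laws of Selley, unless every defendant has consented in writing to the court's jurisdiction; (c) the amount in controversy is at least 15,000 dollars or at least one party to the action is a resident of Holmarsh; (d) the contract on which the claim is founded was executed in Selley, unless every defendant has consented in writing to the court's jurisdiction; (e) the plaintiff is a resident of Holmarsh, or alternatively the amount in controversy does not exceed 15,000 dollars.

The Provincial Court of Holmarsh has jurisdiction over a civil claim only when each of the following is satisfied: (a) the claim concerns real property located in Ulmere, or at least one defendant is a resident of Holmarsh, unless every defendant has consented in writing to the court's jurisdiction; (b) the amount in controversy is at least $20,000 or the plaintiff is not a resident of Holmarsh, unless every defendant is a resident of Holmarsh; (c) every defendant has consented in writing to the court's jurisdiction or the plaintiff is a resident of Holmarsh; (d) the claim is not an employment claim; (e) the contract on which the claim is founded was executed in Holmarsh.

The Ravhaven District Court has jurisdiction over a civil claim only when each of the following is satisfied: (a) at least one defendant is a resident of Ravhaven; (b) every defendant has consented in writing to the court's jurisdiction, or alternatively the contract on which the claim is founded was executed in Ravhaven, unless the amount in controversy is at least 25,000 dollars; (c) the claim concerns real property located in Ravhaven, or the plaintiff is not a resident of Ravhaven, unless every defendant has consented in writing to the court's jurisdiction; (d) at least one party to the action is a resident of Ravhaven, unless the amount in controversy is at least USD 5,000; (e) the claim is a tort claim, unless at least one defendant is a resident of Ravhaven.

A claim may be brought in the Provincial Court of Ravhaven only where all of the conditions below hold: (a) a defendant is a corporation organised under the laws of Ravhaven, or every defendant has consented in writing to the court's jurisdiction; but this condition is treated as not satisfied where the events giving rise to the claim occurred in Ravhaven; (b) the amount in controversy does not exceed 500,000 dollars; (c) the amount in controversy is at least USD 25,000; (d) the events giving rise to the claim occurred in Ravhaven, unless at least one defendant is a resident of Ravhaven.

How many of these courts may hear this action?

The Holmarsh Regional Court:
  (a) Every defendant has filed written consent, which satisfies one of the alternatives. Condition met.
  (b) The operative events occurred in Thornria, not Holmarsh; no defendant is a corporation — every alternative fails. However, every defendant has filed written consent, so the 'unless' proviso supplies this condition. Condition met.
  (c) The amount in controversy is $71,500, which meets the USD 15,000 floor — that alternative is enough. Condition met.
  (d) The contract was executed in Holmarsh, not Selley. However, every defendant has filed written consent, so the 'unless' proviso supplies this condition. Satisfied.
  (e) The plaintiff resides in Holmarsh, which satisfies one of the alternatives. Condition met.
  → The court has jurisdiction.
The Provincial Court of Holmarsh:
  (a) The claim does not concern real property; no defendant resides in Holmarsh (they reside in Selley, Ravhaven) — no alternative holds. However, every defendant has filed written consent, so the 'unless' proviso supplies this condition. Satisfied.
  (b) The amount in controversy is USD 71,500, which meets the 20,000 dollars floor, so this disjunct is met. Met.
  (c) Every defendant has filed written consent — that alternative is enough. Condition met.
  (d) The claim is a consumer claim, not an employment claim. Satisfied.
  (e) The contract was executed in Holmarsh. Condition met.
  → Every requirement is satisfied — jurisdiction.
The Ravhaven District Court:
  (a) Rowan Drummond resides in Ravhaven. Met.
  (b) Every defendant has filed written consent — that alternative is enough. Met.
  (c) The plaintiff resides in Holmarsh, which is not Ravhaven, which satisfies one of the alternatives. Satisfied.
  (d) Rowan Drummond resides in Ravhaven. Met.
  (e) The claim is a consumer claim, not a tort claim. But Rowan Drummond resides in Ravhaven, and the 'unless' clause therefore excuses the requirement. Satisfied.
  → Every requirement is satisfied — jurisdiction.
The Provincial Court of Ravhaven:
  (a) Every defendant has filed written consent — that alternative is enough. And the carve-out is inapplicable — the operative events occurred in Thornria, not Ravhaven. Condition met.
  (b) The amount in controversy is USD 71,500, within the USD 500,000 ceiling. Satisfied.
  (c) The amount in controversy is $71,500, which meets the USD 25,000 floor. Satisfied.
  (d) The operative events occurred in Thornria, not Ravhaven. However, Rowan Drummond resides in Ravhaven, so the 'unless' proviso supplies this condition. Satisfied.
  → Every requirement is satisfied — jurisdiction.
Courts with jurisdiction: the Holmarsh Regional Court, the Provincial Court of Holmarsh, the Ravhaven District Court, the Provincial Court of Ravhaven — 4 in total.

4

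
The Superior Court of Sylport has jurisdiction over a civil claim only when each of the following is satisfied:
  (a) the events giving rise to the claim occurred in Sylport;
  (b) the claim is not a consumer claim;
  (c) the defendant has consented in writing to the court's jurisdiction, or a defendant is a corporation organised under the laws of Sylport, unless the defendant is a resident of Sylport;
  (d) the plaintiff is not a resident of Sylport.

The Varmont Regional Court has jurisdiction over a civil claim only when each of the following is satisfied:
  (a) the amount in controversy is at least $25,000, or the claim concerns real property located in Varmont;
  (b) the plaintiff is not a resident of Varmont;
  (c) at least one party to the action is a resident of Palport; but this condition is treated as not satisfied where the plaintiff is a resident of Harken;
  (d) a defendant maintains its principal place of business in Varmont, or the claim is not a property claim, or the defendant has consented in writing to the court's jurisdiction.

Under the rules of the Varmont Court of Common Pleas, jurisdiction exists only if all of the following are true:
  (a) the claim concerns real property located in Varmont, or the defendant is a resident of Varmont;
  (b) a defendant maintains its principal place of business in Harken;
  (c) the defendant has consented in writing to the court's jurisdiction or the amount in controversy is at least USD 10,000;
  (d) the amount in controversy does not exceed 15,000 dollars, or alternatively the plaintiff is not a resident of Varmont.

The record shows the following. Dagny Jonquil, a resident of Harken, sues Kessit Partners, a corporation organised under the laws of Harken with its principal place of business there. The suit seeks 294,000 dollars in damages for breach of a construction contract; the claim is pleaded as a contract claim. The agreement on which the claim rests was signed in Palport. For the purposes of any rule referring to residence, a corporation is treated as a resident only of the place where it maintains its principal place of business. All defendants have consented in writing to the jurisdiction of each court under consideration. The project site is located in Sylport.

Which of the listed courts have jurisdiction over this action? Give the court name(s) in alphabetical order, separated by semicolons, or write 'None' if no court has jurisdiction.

the Superior Court of Sylport

The Superior Court of Sylport:
  (a) The operative events occurred in Sylport. Satisfied.
  (b) The claim is a contract claim, not a consumer claim. Condition met.
  (c) Every defendant has filed written consent, so one alternative holds. Met.
  (d) The plaintiff resides in Harken, which is not Sylport. Met.
  → Every requirement is satisfied — jurisdiction.
The Varmont Regional Court:
  (a) The amount in controversy is $294,000, which meets the $25,000 floor, which satisfies one of the alternatives. Satisfied.
  (b) The plaintiff resides in Harken, which is not Varmont. Met.
  (c) No party resides in Palport. Fails.
  (d) The claim is a contract claim, not a property claim — that alternative is enough. Satisfied.
  → Not every requirement is met — no jurisdiction.
The Varmont Court of Common Pleas:
  (a) The claim does not concern real property; the defendant resides in Harken, not Varmont — no alternative holds. Fails.
  (b) Kessit Partners has its principal place of business in Harken. Satisfied.
  (c) Every defendant has filed written consent, so this disjunct is met. Met.
  (d) The plaintiff resides in Harken, which is not Varmont — that alternative is enough. Condition met.
  → At least one condition fails; no jurisdiction.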